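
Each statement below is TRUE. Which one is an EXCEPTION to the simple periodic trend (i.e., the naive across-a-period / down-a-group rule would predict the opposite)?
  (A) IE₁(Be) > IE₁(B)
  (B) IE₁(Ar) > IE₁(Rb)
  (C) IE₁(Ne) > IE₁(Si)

(A)

The general trend: IE₁ increases across a period and decreases down a group.
(A) Be (period 2, group 2) vs B (period 2, group 13): the stated order contradicts the simple trend.
(B) Ar (period 3, group 18) vs Rb (period 5, group 1): the stated order agrees with the simple trend.
(C) Ne (period 2, group 18) vs Si (period 3, group 14): the stated order agrees with the simple trend.
The exception is (A): removing B's lone 2p electron is easier than breaking Be's filled 2s².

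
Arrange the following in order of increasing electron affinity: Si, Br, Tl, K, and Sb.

Adding an electron releases more energy for atoms nearer the top right (short of the noble gases).
These span different periods and groups, so the two trends combine.
K > Tl: period and group pull opposite ways; the down-group shift dominates (48 vs 19 kJ/mol).
Sb > K: period and group pull opposite ways; the across-period shift dominates (103 vs 48 kJ/mol).
Si > Sb: the two effects oppose for this pair; the down-group effect wins (134 vs 103 kJ/mol).
Br > Si: period and group pull opposite ways; the across-period shift dominates (325 vs 134 kJ/mol).
Tabulated electron affinity (kJ/mol): Si 134, K 48, Br 325, Sb 103, Tl 19.
So from lowest to highest: Tl < K < Sb < Si < Br.

Tl < K < Sb < Si < Br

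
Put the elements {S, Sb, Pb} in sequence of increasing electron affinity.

Adding an electron releases more energy for atoms nearer the top right (short of the noble gases).
Here both period and group differ, so the two effects have to be weighed against each other.
Sb > Pb: both effects reinforce here, so Sb is clearly the higher of the two.
S > Sb: both effects reinforce here, so S is clearly the higher of the two.
Approximate values (kJ/mol): S 200, Sb 103, Pb 35.
So from lowest to highest: Pb < Sb < S.

Pb < Sb < S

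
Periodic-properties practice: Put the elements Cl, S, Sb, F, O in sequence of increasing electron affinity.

Sb < O < S < F < Cl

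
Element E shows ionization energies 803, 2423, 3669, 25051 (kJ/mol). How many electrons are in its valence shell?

Look for the largest jump between consecutive ionization energies: IE4/IE3 ≈ 6.8, far larger than any earlier ratio.
That jump marks the point where a core electron is being removed. So the atom has 3 valence electrons.

3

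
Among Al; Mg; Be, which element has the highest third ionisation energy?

Consider each +2 ion: Al²⁺ still has 1 valence electron; Mg²⁺ is the bare [Ne] core; Be²⁺ is the bare [He] core.
Pulling an electron out of a noble-gas core costs far more than removing a remaining valence electron, so Mg and Be sit at the high end of IE_3.
Tabulated IE_3 (kJ/mol): Al 2745, Mg 7733, Be 14849.
So the third ionization energies run Al < Mg < Be.

Be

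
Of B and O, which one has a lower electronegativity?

B is in period 2, group 13; O is in period 2, group 16.
Electronegativity increases across a period and decreases down a group, tracking effective nuclear charge and atomic size.
All lie in period 2, so electronegativity increases left to right.
So B has the lower electronegativity (B < O).

B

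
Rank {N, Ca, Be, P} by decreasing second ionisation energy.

N > P > Be > Ca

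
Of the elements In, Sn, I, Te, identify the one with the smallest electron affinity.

In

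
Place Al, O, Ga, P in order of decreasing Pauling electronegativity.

O, P, Ga, Al

O is in period 2, group 16; Al is in period 3, group 13; P is in period 3, group 15; Ga is in period 4, group 13.
Electronegativity increases across a period and decreases down a group, tracking effective nuclear charge and atomic size.
Here both period and group differ, so the two effects have to be weighed against each other.
Ga > Al: this pair runs against the simple trend — see the exception note.
P > Ga: relative to Ga, both the across-period and down-group shifts push P's electronegativity up.
O > P: relative to P, both the across-period and down-group shifts push O's electronegativity up.
Note the exception: Ga has a higher electronegativity than Al, contrary to the simple trend — poor shielding by filled d (and f) subshells raises the heavier element's effective nuclear charge more than the simple down-group trend predicts.
Tabulated electronegativity (Pauling): O 3.44, Al 1.61, P 2.19, Ga 1.81.
So from highest to lowest: O > P > Ga > Al.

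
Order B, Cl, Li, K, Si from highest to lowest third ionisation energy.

Li > K > Cl > B > Si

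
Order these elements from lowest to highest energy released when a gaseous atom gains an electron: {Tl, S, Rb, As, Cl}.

S is in period 3, group 16; Cl is in period 3, group 17; As is in period 4, group 15; Rb is in period 5, group 1; Tl is in period 6, group 13.
Adding an electron releases more energy for atoms nearer the top right (short of the noble gases).
Neither a single period nor a single group — weigh both effects.
Rb > Tl: period and group pull opposite ways; the down-group shift dominates (47 vs 19 kJ/mol).
As > Rb: relative to Rb, both the across-period and down-group shifts push As's electron affinity up.
S > As: both effects reinforce here, so S is clearly the higher of the two.
Cl > S: both are in period 3; the period trend gives Cl the larger value.
For reference (kJ/mol): S 200, Cl 349, As 78, Rb 47, Tl 19.
So from lowest to highest: Tl < Rb < As < S < Cl.

Tl, Rb, As, S, Cl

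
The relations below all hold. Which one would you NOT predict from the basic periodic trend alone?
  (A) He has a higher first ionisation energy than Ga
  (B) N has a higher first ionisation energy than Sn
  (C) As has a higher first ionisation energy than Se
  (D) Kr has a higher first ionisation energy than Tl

(C)

The general trend: first ionisation energy increases across a period and decreases down a group.
(A) He (period 1, group 18) vs Ga (period 4, group 13): the stated order agrees with the simple trend.
(B) N (period 2, group 15) vs Sn (period 5, group 14): the stated order agrees with the simple trend.
(C) As (period 4, group 15) vs Se (period 4, group 16): the stated order contradicts the simple trend.
(D) Kr (period 4, group 18) vs Tl (period 6, group 13): the stated order agrees with the simple trend.
The exception is (C): Se (4p⁴) ionizes more easily than half-filled As (4p³).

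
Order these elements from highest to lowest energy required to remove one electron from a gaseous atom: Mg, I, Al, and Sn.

I, Mg, Sn, Al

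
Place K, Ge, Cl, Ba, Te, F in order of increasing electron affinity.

Ba, K, Ge, Te, F, Cl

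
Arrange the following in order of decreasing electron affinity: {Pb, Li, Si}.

Si > Li > Pb

Li is in period 2, group 1; Si is in period 3, group 14; Pb is in period 6, group 14.
EA tends to increase across a period and decrease down a group, though the pattern is less regular than for IE or radius.
Here both period and group differ, so the two effects have to be weighed against each other.
Li > Pb: the two effects oppose for this pair; the down-group effect wins (60 vs 35 kJ/mol).
Si > Li: the two effects oppose for this pair; the across-period effect wins (134 vs 60 kJ/mol).
For reference (kJ/mol): Li 60, Si 134, Pb 35.
So from highest to lowest: Si > Li > Pb.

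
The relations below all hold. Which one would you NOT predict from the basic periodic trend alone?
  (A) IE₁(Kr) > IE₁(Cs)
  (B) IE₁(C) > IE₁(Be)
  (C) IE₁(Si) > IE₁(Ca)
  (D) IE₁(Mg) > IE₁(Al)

(D)

The general trend: first ionisation energy increases across a period and decreases down a group.
(A) Kr (period 4, group 18) vs Cs (period 6, group 1): the stated order agrees with the simple trend.
(B) C (period 2, group 14) vs Be (period 2, group 2): the stated order agrees with the simple trend.
(C) Si (period 3, group 14) vs Ca (period 4, group 2): the stated order agrees with the simple trend.
(D) Mg (period 3, group 2) vs Al (period 3, group 13): the stated order contradicts the simple trend.
The exception is (D): Al's single 3p electron is easier to remove than one from Mg's filled 3s².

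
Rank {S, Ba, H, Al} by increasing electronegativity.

H is in period 1, group 1; Al is in period 3, group 13; S is in period 3, group 16; Ba is in period 6, group 2.
Smaller atoms with higher effective nuclear charge are more electronegative.
These span different periods and groups, so the two trends combine.
Al > Ba: relative to Ba, both the across-period and down-group shifts push Al's electronegativity up.
H > Al: period and group pull opposite ways; the down-group shift dominates (2.20 vs 1.61).
S > H: the two effects oppose for this pair; the across-period effect wins (2.58 vs 2.20).
Approximate values (Pauling): H 2.20, Al 1.61, S 2.58, Ba 0.89.
So from lowest to highest: Ba < Al < H < S.

Ba < Al < H < S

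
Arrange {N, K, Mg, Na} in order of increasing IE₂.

Consider each +1 ion: N⁺ still has 4 valence electrons; K⁺ is the bare [Ar] core; Mg⁺ still has 1 valence electron; Na⁺ is the bare [Ne] core.
Core electrons are held far more tightly than valence electrons, so K and Na top the IE_2 order.
Valence configurations: N⁺ [He]2s²2p², Mg⁺ [Ne]3s¹.
Tabulated IE_2 (kJ/mol): N 2856, K 3052, Mg 1451, Na 4562.
Overall IE_2 order: Mg < N < K < Na.

Mg < N < K < Na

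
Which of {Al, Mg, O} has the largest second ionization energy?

O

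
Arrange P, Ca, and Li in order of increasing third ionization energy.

P < Ca < Li

IE_3 is the cost of taking one more electron from the +2 cation: P²⁺ still has 3 valence electrons; Ca²⁺ is the bare [Ar] core; Li²⁺ is already 1 electron into the core.
Core electrons are held far more tightly than valence electrons, so Ca and Li top the IE_3 order.
Tabulated IE_3 (kJ/mol): P 2914, Ca 4912, Li 11815.
Putting it together, IE_3: P < Ca < Li.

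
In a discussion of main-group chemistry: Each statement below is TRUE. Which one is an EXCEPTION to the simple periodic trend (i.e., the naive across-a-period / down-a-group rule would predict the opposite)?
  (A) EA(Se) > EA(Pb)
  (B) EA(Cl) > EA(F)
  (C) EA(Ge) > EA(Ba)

The general trend: electron affinity increases across a period and decreases down a group.
(A) Se (period 4, group 16) vs Pb (period 6, group 14): the stated order agrees with the simple trend.
(B) Cl (period 3, group 17) vs F (period 2, group 17): the stated order contradicts the simple trend.
(C) Ge (period 4, group 14) vs Ba (period 6, group 2): the stated order agrees with the simple trend.
The exception is (B): F's small 2p subshell makes the incoming electron feel strong e⁻–e⁻ repulsion, so Cl actually releases more energy on gaining an electron.

(B)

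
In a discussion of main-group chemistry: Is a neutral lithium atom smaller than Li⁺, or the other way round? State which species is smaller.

Forming Li⁺ removes 1 electron from Li. Fewer electrons for the same nuclear charge means less shielding and a higher Z_eff on the remaining electrons, and for main-group metals the entire outer shell is lost.
A cation is smaller than its parent atom: Li⁺ < Li.

Li⁺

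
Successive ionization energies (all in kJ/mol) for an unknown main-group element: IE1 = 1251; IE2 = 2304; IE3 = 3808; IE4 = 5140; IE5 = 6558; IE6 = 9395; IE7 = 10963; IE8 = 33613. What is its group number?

Look for the largest jump between consecutive ionization energies: IE8/IE7 ≈ 3.1, far larger than any earlier ratio.
That jump marks the point where a core electron is being removed. So the atom has 7 valence electrons.
A main-group element with 7 valence electrons is in group 17.

Group 17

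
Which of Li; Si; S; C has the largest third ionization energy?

Li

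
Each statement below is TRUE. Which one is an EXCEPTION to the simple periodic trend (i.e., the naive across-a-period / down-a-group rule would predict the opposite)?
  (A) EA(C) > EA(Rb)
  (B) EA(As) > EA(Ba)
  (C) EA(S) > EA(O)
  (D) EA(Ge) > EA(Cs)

The general trend: electron affinity increases across a period and decreases down a group.
(A) C (period 2, group 14) vs Rb (period 5, group 1): the stated order agrees with the simple trend.
(B) As (period 4, group 15) vs Ba (period 6, group 2): the stated order agrees with the simple trend.
(C) S (period 3, group 16) vs O (period 2, group 16): the stated order contradicts the simple trend.
(D) Ge (period 4, group 14) vs Cs (period 6, group 1): the stated order agrees with the simple trend.
The exception is (C): the compact 2p subshell of O repels the added electron more than S's larger 3p does.

(C)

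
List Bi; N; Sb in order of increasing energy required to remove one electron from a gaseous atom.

Bi, Sb, N

N is in period 2, group 15; Sb is in period 5, group 15; Bi is in period 6, group 15.
Across a period the outer electron is held more tightly (higher IE₁); down a group it sits in a higher shell, more shielded, and comes off more easily.
All are in group 15, so first ionization energy increases up the group.
So from lowest to highest: Bi < Sb < N.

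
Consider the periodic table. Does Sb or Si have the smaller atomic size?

Si is in period 3, group 14; Sb is in period 5, group 15.
Atomic radius shrinks across a period as nuclear charge pulls the same shell inward, and grows down a group as new shells are added.
Here both period and group differ, so the two effects have to be weighed against each other.
Sb > Si: the two effects oppose for this pair; the down-group effect wins (140 vs 116 pm).
Approximate values (pm): Si 116, Sb 140.
So Si has the smaller atomic size (Si < Sb).

Si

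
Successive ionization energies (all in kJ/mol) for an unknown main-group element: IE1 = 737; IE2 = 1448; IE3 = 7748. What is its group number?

Group 2

Look for the largest jump between consecutive ionization energies: IE3/IE2 ≈ 5.4, far larger than any earlier ratio.
That jump marks the point where a core electron is being removed. So the atom has 2 valence electrons.
A main-group element with 2 valence electrons is in group 2.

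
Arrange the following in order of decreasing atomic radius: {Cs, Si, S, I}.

Cs, I, Si, S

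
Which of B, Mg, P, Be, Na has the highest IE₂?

Na

After 1 electron has been removed, what remains? B⁺ still has 2 valence electrons; Mg⁺ still has 1 valence electron; P⁺ still has 4 valence electrons; Be⁺ still has 1 valence electron; Na⁺ is the bare [Ne] core.
Breaking into a closed-shell core is much more expensive than removing a leftover valence electron — Na has the largest IE_2 here.
Valence configurations: B⁺ [He]2s², Mg⁺ [Ne]3s¹, P⁺ [Ne]3s²3p², Be⁺ [He]2s¹.
The numbers (kJ/mol): B 2427, Mg 1451, P 1907, Be 1757, Na 4562.
Putting it together, IE_2: Mg < Be < P < B < Na.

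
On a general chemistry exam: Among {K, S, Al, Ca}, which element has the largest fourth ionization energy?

The fourth ionization energy removes an electron from the +3 ion. For each element: K³⁺ is already 2 electrons into the core; S³⁺ still has 3 valence electrons; Al³⁺ is the bare [Ne] core; Ca³⁺ is already 1 electron into the core.
Pulling an electron out of a noble-gas core costs far more than removing a remaining valence electron, so K, Ca and Al sit at the high end of IE_4.
Approximate IE_4 values (kJ/mol): K 5877, S 4556, Al 11577, Ca 6491.
So the fourth ionization energies run S < K < Ca < Al.

Al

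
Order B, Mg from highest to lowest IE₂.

Consider each +1 ion: B⁺ still has 2 valence electrons; Mg⁺ still has 1 valence electron.
All are still removing valence electrons, so compare the +1 ions as you would atoms: IE_2 generally rises across a period (higher Z_eff) and falls down a group (larger shell), subject to the usual subshell exceptions.
Valence configurations: B⁺ [He]2s², Mg⁺ [Ne]3s¹.
Tabulated IE_2 (kJ/mol): B 2427, Mg 1451.
Putting it together, IE_2: Mg < B.

B > Mg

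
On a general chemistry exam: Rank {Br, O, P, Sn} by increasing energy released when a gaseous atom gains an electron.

P < Sn < O < Br

O is in period 2, group 16; P is in period 3, group 15; Br is in period 4, group 17; Sn is in period 5, group 14.
EA tends to increase across a period and decrease down a group, though the pattern is less regular than for IE or radius.
Neither a single period nor a single group — weigh both effects.
Sn > P: this pair runs against the simple trend — see the exception note.
O > Sn: both effects reinforce here, so O is clearly the higher of the two.
Br > O: period and group pull opposite ways; the across-period shift dominates (325 vs 141 kJ/mol).
Note the exception: Sn has a higher electron affinity than P, contrary to the simple trend — adding an electron to P's half-filled np³ subshell costs electron-pairing energy.
For reference (kJ/mol): O 141, P 72, Br 325, Sn 107.
So from lowest to highest: P < Sn < O < Br.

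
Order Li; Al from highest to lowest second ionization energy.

After 1 electron has been removed, what remains? Li⁺ is the bare [He] core; Al⁺ still has 2 valence electrons.
Pulling an electron out of a noble-gas core costs far more than removing a remaining valence electron, so Li sits at the high end of IE_2.
Tabulated IE_2 (kJ/mol): Li 7298, Al 1817.
Overall IE_2 order: Al < Li.

Li > Al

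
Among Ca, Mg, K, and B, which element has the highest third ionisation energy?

Mg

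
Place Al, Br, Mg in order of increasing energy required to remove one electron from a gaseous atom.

Removing the outermost electron gets harder across a period and easier down a group.
These span different periods and groups, so the two trends combine.
Mg > Al: this pair runs against the simple trend — see the exception note.
Br > Mg: period and group pull opposite ways; the across-period shift dominates (1140 vs 738 kJ/mol).
Note the exception: Mg has a higher first ionization energy than Al, contrary to the simple trend — Al's single 3p electron is easier to remove than one from Mg's filled 3s².
Tabulated first ionization energy (kJ/mol): Mg 738, Al 578, Br 1140.
So from lowest to highest: Al < Mg < Br.

Al < Mg < Br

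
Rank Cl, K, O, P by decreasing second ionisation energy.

After 1 electron has been removed, what remains? Cl⁺ still has 6 valence electrons; K⁺ is the bare [Ar] core; O⁺ still has 5 valence electrons; P⁺ still has 4 valence electrons.
Usually core removal costs more than valence removal, but here the competition is close: a tightly held n=2 valence electron can cost more to remove than an n=3 core electron, so the actual values have to decide it.
Valence configurations: Cl⁺ [Ne]3s²3p⁴, O⁺ [He]2s²2p³, P⁺ [Ne]3s²3p².
Approximate IE_2 values (kJ/mol): Cl 2298, K 3052, O 3388, P 1907.
Putting it together, IE_2: P < Cl < K < O.

O > K > Cl > P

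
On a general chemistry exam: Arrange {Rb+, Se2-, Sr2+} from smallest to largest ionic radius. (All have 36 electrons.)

Sr2+, Rb+, Se2-

All of these have 36 electrons, so size is governed by nuclear charge alone: the more protons, the stronger the pull on the same electron cloud, and the smaller the ion.
Nuclear charges: Sr2+ (Z=38), Rb+ (Z=37), Se2- (Z=34).
Smallest to largest: Sr2+ < Rb+ < Se2-.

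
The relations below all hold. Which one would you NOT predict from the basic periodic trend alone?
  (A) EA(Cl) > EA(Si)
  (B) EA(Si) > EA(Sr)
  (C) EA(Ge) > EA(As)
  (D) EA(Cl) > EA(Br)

The general trend: electron affinity increases across a period and decreases down a group.
(A) Cl (period 3, group 17) vs Si (period 3, group 14): the stated order agrees with the simple trend.
(B) Si (period 3, group 14) vs Sr (period 5, group 2): the stated order agrees with the simple trend.
(C) Ge (period 4, group 14) vs As (period 4, group 15): the stated order contradicts the simple trend.
(D) Cl (period 3, group 17) vs Br (period 4, group 17): the stated order agrees with the simple trend.
The exception is (C): adding an electron to As's half-filled 4p³ is unfavourable, so Ge (4p²) has the more exothermic EA.

(C)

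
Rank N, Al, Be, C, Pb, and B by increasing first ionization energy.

Across a period the outer electron is held more tightly (higher IE₁); down a group it sits in a higher shell, more shielded, and comes off more easily.
Here both period and group differ, so the two effects have to be weighed against each other.
Pb > Al: the two effects oppose for this pair; the across-period effect wins (716 vs 578 kJ/mol).
B > Pb: the two effects oppose for this pair; the down-group effect wins (801 vs 716 kJ/mol).
Be > B: this pair runs against the simple trend — see the exception note.
C > Be: C lies to the right of Be in period 2, so the across-period effect alone puts C higher.
N > C: N lies to the right of C in period 2, so the across-period effect alone puts N higher.
Note the exception: Be has a higher first ionization energy than B, contrary to the simple trend — removing B's lone 2p electron is easier than breaking Be's filled 2s².
Tabulated first ionization energy (kJ/mol): Be 900, B 801, C 1086, N 1402, Al 578, Pb 716.
So from lowest to highest: Al < Pb < B < Be < C < N.

Al < Pb < B < Be < C < N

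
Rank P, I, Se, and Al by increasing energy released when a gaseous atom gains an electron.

Al < P < Se < I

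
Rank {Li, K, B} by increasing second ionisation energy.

B, K, Li

After 1 electron has been removed, what remains? Li⁺ is the bare [He] core; K⁺ is the bare [Ar] core; B⁺ still has 2 valence electrons.
Core electrons are held far more tightly than valence electrons, so K and Li top the IE_2 order.
Tabulated IE_2 (kJ/mol): Li 7298, K 3052, B 2427.
Hence IE_2: B < K < Li.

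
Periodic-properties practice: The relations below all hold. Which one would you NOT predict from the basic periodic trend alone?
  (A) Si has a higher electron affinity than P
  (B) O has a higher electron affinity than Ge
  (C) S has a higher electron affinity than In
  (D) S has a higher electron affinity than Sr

(A)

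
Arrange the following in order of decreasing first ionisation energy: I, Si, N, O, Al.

Removing the outermost electron gets harder across a period and easier down a group.
These span different periods and groups, so the two trends combine.
Si > Al: Si lies to the right of Al in period 3, so the across-period effect alone puts Si higher.
I > Si: period and group pull opposite ways; the across-period shift dominates (1008 vs 786 kJ/mol).
O > I: period and group pull opposite ways; the down-group shift dominates (1314 vs 1008 kJ/mol).
N > O: this pair runs against the simple trend — see the exception note.
Note the exception: N has a higher first ionization energy than O, contrary to the simple trend — pairing an electron in O's 2p⁴ costs repulsion energy, so O ionizes more easily than half-filled N (2p³).
Approximate values (kJ/mol): N 1402, O 1314, Al 578, Si 786, I 1008.
So from highest to lowest: N > O > I > Si > Al.

N, O, I, Si, Al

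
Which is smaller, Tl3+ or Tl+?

Tl3+

Both ions have Z = 81 protons, but Tl3+ has lost more electrons, so its remaining electrons feel a larger effective nuclear charge per electron and are pulled in more tightly.
Higher positive charge → smaller ion, so Tl+ > Tl3+.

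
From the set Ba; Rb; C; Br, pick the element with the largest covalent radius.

C is in period 2, group 14; Br is in period 4, group 17; Rb is in period 5, group 1; Ba is in period 6, group 2.
Across a period the added protons contract the valence shell; down a group each new principal shell makes the atom larger.
Here both period and group differ, so the two effects have to be weighed against each other.
Br > C: the two effects oppose for this pair; the down-group effect wins (114 vs 75 pm).
Ba > Br: relative to Br, both the across-period and down-group shifts push Ba's atomic radius up.
Rb > Ba: period and group pull opposite ways; the across-period shift dominates (210 vs 196 pm).
Approximate values (pm): C 75, Br 114, Rb 210, Ba 196.
The largest covalent radius among these belongs to Rb.

Rb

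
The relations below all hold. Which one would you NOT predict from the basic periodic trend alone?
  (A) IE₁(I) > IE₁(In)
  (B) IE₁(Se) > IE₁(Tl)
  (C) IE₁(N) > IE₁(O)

(C)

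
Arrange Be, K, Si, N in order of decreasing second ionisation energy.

IE_2 is the cost of taking one more electron from the +1 cation: Be⁺ still has 1 valence electron; K⁺ is the bare [Ar] core; Si⁺ still has 3 valence electrons; N⁺ still has 4 valence electrons.
Pulling an electron out of a noble-gas core costs far more than removing a remaining valence electron, so K sits at the high end of IE_2.
Valence configurations: Be⁺ [He]2s¹, Si⁺ [Ne]3s²3p¹, N⁺ [He]2s²2p².
Tabulated IE_2 (kJ/mol): Be 1757, K 3052, Si 1577, N 2856.
So the second ionization energies run Si < Be < N < K.

K > N > Be > Si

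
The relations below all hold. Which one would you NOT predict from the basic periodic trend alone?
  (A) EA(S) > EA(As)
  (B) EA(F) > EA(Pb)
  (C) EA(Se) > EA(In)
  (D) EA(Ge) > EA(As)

The general trend: electron affinity increases across a period and decreases down a group.
(A) S (period 3, group 16) vs As (period 4, group 15): the stated order agrees with the simple trend.
(B) F (period 2, group 17) vs Pb (period 6, group 14): the stated order agrees with the simple trend.
(C) Se (period 4, group 16) vs In (period 5, group 13): the stated order agrees with the simple trend.
(D) Ge (period 4, group 14) vs As (period 4, group 15): the stated order contradicts the simple trend.
The exception is (D): adding an electron to As's half-filled 4p³ is unfavourable, so Ge (4p²) has the more exothermic EA.

(D)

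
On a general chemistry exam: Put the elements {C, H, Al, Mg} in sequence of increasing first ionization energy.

H is in period 1, group 1; C is in period 2, group 14; Mg is in period 3, group 2; Al is in period 3, group 13.
First ionization energy rises across a period (greater Z_eff holds electrons more tightly) and falls down a group (valence electrons are farther from the nucleus).
Neither a single period nor a single group — weigh both effects.
Mg > Al: this pair runs against the simple trend — see the exception note.
C > Mg: both effects reinforce here, so C is clearly the higher of the two.
H > C: period and group pull opposite ways; the down-group shift dominates (1312 vs 1086 kJ/mol).
Note the exception: Mg has a higher first ionization energy than Al, contrary to the simple trend — Al's single 3p electron is easier to remove than one from Mg's filled 3s².
For reference (kJ/mol): H 1312, C 1086, Mg 738, Al 578.
So from lowest to highest: Al < Mg < C < H.

Al, Mg, C, H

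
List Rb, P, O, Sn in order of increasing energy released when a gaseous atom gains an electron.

Atoms with high Z_eff and room in the valence shell (especially the halogens) have the most exothermic electron affinities.
Neither a single period nor a single group — weigh both effects.
P > Rb: relative to Rb, both the across-period and down-group shifts push P's electron affinity up.
Sn > P: this pair runs against the simple trend — see the exception note.
O > Sn: relative to Sn, both the across-period and down-group shifts push O's electron affinity up.
Note the exception: Sn has a higher electron affinity than P, contrary to the simple trend — adding an electron to P's half-filled np³ subshell costs electron-pairing energy.
For reference (kJ/mol): O 141, P 72, Rb 47, Sn 107.
So from lowest to highest: Rb < P < Sn < O.

Rb < P < Sn < O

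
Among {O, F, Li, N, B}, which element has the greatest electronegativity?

Smaller atoms with higher effective nuclear charge are more electronegative.
All lie in period 2, so electronegativity increases left to right.
The greatest electronegativity among these belongs to F.

F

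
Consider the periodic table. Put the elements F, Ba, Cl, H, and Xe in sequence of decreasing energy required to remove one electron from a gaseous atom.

F > H > Cl > Xe > Ba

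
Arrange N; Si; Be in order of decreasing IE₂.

N, Be, Si

The second ionization energy removes an electron from the +1 ion. For each element: N⁺ still has 4 valence electrons; Si⁺ still has 3 valence electrons; Be⁺ still has 1 valence electron.
All are still removing valence electrons, so compare the +1 ions as you would atoms: IE_2 generally rises across a period (higher Z_eff) and falls down a group (larger shell), subject to the usual subshell exceptions.
Valence configurations: N⁺ [He]2s²2p², Si⁺ [Ne]3s²3p¹, Be⁺ [He]2s¹.
The numbers (kJ/mol): N 2856, Si 1577, Be 1757.
Overall IE_2 order: Si < Be < N.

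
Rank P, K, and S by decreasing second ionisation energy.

K > S > P

The second ionization energy removes an electron from the +1 ion. For each element: P⁺ still has 4 valence electrons; K⁺ is the bare [Ar] core; S⁺ still has 5 valence electrons.
Breaking into a closed-shell core is much more expensive than removing a leftover valence electron — K has the largest IE_2 here.
Valence configurations: P⁺ [Ne]3s²3p², S⁺ [Ne]3s²3p³.
Approximate IE_2 values (kJ/mol): P 1907, K 3052, S 2252.
So the second ionization energies run P < S < K.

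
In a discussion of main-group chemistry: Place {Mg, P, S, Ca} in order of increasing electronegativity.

Atoms toward the upper right of the periodic table pull bonding electrons most strongly.
Neither a single period nor a single group — weigh both effects.
Mg > Ca: they share group 2; the group trend gives Mg the larger value.
P > Mg: both are in period 3; the period trend gives P the larger value.
S > P: both are in period 3; the period trend gives S the larger value.
For reference (Pauling): Mg 1.31, P 2.19, S 2.58, Ca 1.00.
So from lowest to highest: Ca < Mg < P < S.

Ca < Mg < P < S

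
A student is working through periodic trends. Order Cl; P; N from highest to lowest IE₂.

N > Cl > P

Consider each +1 ion: Cl⁺ still has 6 valence electrons; P⁺ still has 4 valence electrons; N⁺ still has 4 valence electrons.
All are still removing valence electrons, so compare the +1 ions as you would atoms: IE_2 generally rises across a period (higher Z_eff) and falls down a group (larger shell), subject to the usual subshell exceptions.
Valence configurations: Cl⁺ [Ne]3s²3p⁴, P⁺ [Ne]3s²3p², N⁺ [He]2s²2p².
Approximate IE_2 values (kJ/mol): Cl 2298, P 1907, N 2856.
Overall IE_2 order: P < Cl < N.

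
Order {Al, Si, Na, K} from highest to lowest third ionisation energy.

Na, K, Si, Al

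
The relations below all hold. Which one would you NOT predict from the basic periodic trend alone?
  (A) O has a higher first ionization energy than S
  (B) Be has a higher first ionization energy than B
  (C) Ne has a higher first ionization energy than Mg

(B)

The general trend: first ionization energy increases across a period and decreases down a group.
(A) O (period 2, group 16) vs S (period 3, group 16): the stated order agrees with the simple trend.
(B) Be (period 2, group 2) vs B (period 2, group 13): the stated order contradicts the simple trend.
(C) Ne (period 2, group 18) vs Mg (period 3, group 2): the stated order agrees with the simple trend.
The exception is (B): removing B's lone 2p electron is easier than breaking Be's filled 2s².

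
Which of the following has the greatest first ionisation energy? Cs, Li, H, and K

H

First ionization energy rises across a period (greater Z_eff holds electrons more tightly) and falls down a group (valence electrons are farther from the nucleus).
All are in group 1, so first ionization energy increases up the group.
The greatest first ionisation energy among these belongs to H.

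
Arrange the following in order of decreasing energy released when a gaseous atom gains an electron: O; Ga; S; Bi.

S, O, Bi, Ga

O is in period 2, group 16; S is in period 3, group 16; Ga is in period 4, group 13; Bi is in period 6, group 15.
Atoms with high Z_eff and room in the valence shell (especially the halogens) have the most exothermic electron affinities.
These span different periods and groups, so the two trends combine.
Bi > Ga: the two effects oppose for this pair; the across-period effect wins (91 vs 29 kJ/mol).
O > Bi: both effects reinforce here, so O is clearly the higher of the two.
S > O: this pair runs against the simple trend — see the exception note.
Note the exception: S has a higher electron affinity than O, contrary to the simple trend — the compact 2p subshell of O repels the added electron more than S's larger 3p does.
For reference (kJ/mol): O 141, S 200, Ga 29, Bi 91.
So from highest to lowest: S > O > Bi > Ga.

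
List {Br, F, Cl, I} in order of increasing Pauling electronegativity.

I < Br < Cl < F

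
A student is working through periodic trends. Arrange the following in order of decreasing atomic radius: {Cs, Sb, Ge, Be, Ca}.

Cs > Ca > Sb > Ge > Be

Be is in period 2, group 2; Ca is in period 4, group 2; Ge is in period 4, group 14; Sb is in period 5, group 15; Cs is in period 6, group 1.
Radius decreases left→right (rising Z_eff, same n) and increases top→bottom (higher n).
These span different periods and groups, so the two trends combine.
Ge > Be: period and group pull opposite ways; the down-group shift dominates (121 vs 102 pm).
Sb > Ge: period and group pull opposite ways; the down-group shift dominates (140 vs 121 pm).
Ca > Sb: period and group pull opposite ways; the across-period shift dominates (171 vs 140 pm).
Cs > Ca: both effects reinforce here, so Cs is clearly the larger of the two.
Approximate values (pm): Be 102, Ca 171, Ge 121, Sb 140, Cs 232.
So from largest to smallest: Cs > Ca > Sb > Ge > Be.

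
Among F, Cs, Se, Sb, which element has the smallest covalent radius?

F

Radius decreases left→right (rising Z_eff, same n) and increases top→bottom (higher n).
These span different periods and groups, so the two trends combine.
Se > F: both effects reinforce here, so Se is clearly the larger of the two.
Sb > Se: both effects reinforce here, so Sb is clearly the larger of the two.
Cs > Sb: relative to Sb, both the across-period and down-group shifts push Cs's atomic radius up.
Approximate values (pm): F 64, Se 116, Sb 140, Cs 232.
The smallest covalent radius among these belongs to F.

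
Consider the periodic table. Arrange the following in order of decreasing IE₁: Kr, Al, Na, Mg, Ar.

Ar, Kr, Mg, Al, Na

Na is in period 3, group 1; Mg is in period 3, group 2; Al is in period 3, group 13; Ar is in period 3, group 18; Kr is in period 4, group 18.
First ionization energy rises across a period (greater Z_eff holds electrons more tightly) and falls down a group (valence electrons are farther from the nucleus).
Neither a single period nor a single group — weigh both effects.
Al > Na: both are in period 3; the period trend gives Al the larger value.
Mg > Al: this pair runs against the simple trend — see the exception note.
Kr > Mg: the two effects oppose for this pair; the across-period effect wins (1351 vs 738 kJ/mol).
Ar > Kr: they share group 18; the group trend gives Ar the larger value.
Note the exception: Mg has a higher first ionization energy than Al, contrary to the simple trend — Al's single 3p electron is easier to remove than one from Mg's filled 3s².
Approximate values (kJ/mol): Na 496, Mg 738, Al 578, Ar 1521, Kr 1351.
So from highest to lowest: Ar > Kr > Mg > Al > Na.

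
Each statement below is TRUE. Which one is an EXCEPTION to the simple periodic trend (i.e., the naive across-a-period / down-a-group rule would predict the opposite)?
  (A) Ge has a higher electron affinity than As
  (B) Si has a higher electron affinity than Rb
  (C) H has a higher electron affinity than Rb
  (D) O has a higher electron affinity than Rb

(A)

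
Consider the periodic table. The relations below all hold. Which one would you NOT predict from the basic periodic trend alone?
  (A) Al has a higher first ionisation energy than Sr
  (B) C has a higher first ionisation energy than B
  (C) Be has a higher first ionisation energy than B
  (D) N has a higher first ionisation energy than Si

(C)

The general trend: first ionisation energy increases across a period and decreases down a group.
(A) Al (period 3, group 13) vs Sr (period 5, group 2): the stated order agrees with the simple trend.
(B) C (period 2, group 14) vs B (period 2, group 13): the stated order agrees with the simple trend.
(C) Be (period 2, group 2) vs B (period 2, group 13): the stated order contradicts the simple trend.
(D) N (period 2, group 15) vs Si (period 3, group 14): the stated order agrees with the simple trend.
The exception is (C): removing B's lone 2p electron is easier than breaking Be's filled 2s².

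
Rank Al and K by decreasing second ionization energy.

K, Al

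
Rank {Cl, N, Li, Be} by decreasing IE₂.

Li > N > Cl > Be

After 1 electron has been removed, what remains? Cl⁺ still has 6 valence electrons; N⁺ still has 4 valence electrons; Li⁺ is the bare [He] core; Be⁺ still has 1 valence electron.
Pulling an electron out of a noble-gas core costs far more than removing a remaining valence electron, so Li sits at the high end of IE_2.
Valence configurations: Cl⁺ [Ne]3s²3p⁴, N⁺ [He]2s²2p², Be⁺ [He]2s¹.
The numbers (kJ/mol): Cl 2298, N 2856, Li 7298, Be 1757.
Overall IE_2 order: Be < Cl < N < Li.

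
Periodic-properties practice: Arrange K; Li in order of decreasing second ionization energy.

Li > K

The second ionization energy removes an electron from the +1 ion. For each element: K⁺ is the bare [Ar] core; Li⁺ is the bare [He] core.
All of these are removing an electron from a noble-gas core or deeper; the smaller core (lower principal quantum number) is held far more tightly, and within a period the higher nuclear charge binds the same core more tightly.
The numbers (kJ/mol): K 3052, Li 7298.
Hence IE_2: K < Li.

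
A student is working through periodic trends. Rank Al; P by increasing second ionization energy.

Al, P

IE_2 is the cost of taking one more electron from the +1 cation: Al⁺ still has 2 valence electrons; P⁺ still has 4 valence electrons.
All are still removing valence electrons, so compare the +1 ions as you would atoms: IE_2 generally rises across a period (higher Z_eff) and falls down a group (larger shell), subject to the usual subshell exceptions.
Valence configurations: Al⁺ [Ne]3s², P⁺ [Ne]3s²3p².
Tabulated IE_2 (kJ/mol): Al 1817, P 1907.
Putting it together, IE_2: Al < P.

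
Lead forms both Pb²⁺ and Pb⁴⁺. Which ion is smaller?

Pb⁴⁺

Both ions have Z = 82 protons, but Pb⁴⁺ has lost more electrons, so its remaining electrons feel a larger effective nuclear charge per electron and are pulled in more tightly.
Higher positive charge → smaller ion, so Pb²⁺ > Pb⁴⁺.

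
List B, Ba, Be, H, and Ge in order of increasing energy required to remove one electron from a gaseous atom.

Ba < Ge < B < Be < H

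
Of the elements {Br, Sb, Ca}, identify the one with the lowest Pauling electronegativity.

Ca is in period 4, group 2; Br is in period 4, group 17; Sb is in period 5, group 15.
Atoms toward the upper right of the periodic table pull bonding electrons most strongly.
These span different periods and groups, so the two trends combine.
Sb > Ca: the two effects oppose for this pair; the across-period effect wins (2.05 vs 1.00).
Br > Sb: both effects reinforce here, so Br is clearly the higher of the two.
Tabulated electronegativity (Pauling): Ca 1.00, Br 2.96, Sb 2.05.
The lowest Pauling electronegativity among these belongs to Ca.

Ca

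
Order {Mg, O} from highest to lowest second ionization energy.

O > Mg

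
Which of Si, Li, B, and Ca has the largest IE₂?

Li

Consider each +1 ion: Si⁺ still has 3 valence electrons; Li⁺ is the bare [He] core; B⁺ still has 2 valence electrons; Ca⁺ still has 1 valence electron.
Breaking into a closed-shell core is much more expensive than removing a leftover valence electron — Li has the largest IE_2 here.
Valence configurations: Si⁺ [Ne]3s²3p¹, B⁺ [He]2s², Ca⁺ [Ar]4s¹.
Approximate IE_2 values (kJ/mol): Si 1577, Li 7298, B 2427, Ca 1145.
So the second ionization energies run Ca < Si < B < Li.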